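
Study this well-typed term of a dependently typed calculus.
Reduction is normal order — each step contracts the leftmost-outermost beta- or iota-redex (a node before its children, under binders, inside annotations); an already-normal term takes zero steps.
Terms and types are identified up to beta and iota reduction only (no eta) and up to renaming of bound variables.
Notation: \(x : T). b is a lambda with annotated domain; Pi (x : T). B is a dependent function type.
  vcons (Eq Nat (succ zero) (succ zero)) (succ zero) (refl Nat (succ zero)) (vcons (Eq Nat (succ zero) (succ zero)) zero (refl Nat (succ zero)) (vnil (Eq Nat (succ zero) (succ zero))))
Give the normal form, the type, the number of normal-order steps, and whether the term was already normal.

reduced normal form:
  vcons (Eq Nat (succ zero) (succ zero)) (succ zero) (refl Nat (succ zero)) (vcons (Eq Nat (succ zero) (succ zero)) zero (refl Nat (succ zero)) (vnil (Eq Nat (succ zero) (succ zero))))
inferred type:
  Vec (Eq Nat (succ zero) (succ zero)) (succ (succ zero))
normal-order step count: 0
already normal: yes


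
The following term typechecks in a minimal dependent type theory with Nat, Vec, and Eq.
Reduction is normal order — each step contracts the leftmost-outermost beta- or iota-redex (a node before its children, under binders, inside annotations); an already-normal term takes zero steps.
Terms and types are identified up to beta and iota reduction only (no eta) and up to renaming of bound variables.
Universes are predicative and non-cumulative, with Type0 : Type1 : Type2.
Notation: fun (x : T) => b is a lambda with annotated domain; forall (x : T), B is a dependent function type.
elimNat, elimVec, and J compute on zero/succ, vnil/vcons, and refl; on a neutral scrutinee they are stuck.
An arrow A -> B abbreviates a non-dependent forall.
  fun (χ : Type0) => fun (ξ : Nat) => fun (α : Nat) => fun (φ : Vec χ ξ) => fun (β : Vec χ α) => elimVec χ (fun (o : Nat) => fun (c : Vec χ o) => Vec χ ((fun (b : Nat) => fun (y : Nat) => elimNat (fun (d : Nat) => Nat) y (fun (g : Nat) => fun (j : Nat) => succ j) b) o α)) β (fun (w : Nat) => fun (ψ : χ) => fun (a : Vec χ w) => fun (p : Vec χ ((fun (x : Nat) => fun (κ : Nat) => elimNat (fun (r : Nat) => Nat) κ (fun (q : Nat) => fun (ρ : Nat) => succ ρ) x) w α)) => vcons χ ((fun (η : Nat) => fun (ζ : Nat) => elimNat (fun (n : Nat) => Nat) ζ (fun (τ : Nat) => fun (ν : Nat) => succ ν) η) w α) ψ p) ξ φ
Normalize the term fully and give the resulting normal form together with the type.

resulting normal form:
  fun (χ : Type0) => fun (ξ : Nat) => fun (α : Nat) => fun (φ : Vec χ ξ) => fun (β : Vec χ α) => elimVec χ (fun (o : Nat) => fun (c : Vec χ o) => Vec χ (elimNat (fun (b : Nat) => Nat) α (fun (y : Nat) => fun (d : Nat) => succ d) o)) β (fun (g : Nat) => fun (j : χ) => fun (w : Vec χ g) => fun (ψ : Vec χ (elimNat (fun (a : Nat) => Nat) α (fun (p : Nat) => fun (x : Nat) => succ x) g)) => vcons χ (elimNat (fun (κ : Nat) => Nat) α (fun (r : Nat) => fun (q : Nat) => succ q) g) j ψ) ξ φ
inferred type:
  forall (χ : Type0), forall (ξ : Nat), forall (α : Nat), Vec χ ξ -> Vec χ α -> Vec χ (elimNat (fun (φ : Nat) => Nat) α (fun (β : Nat) => fun (o : Nat) => succ o) ξ)
observation: contracting a beta-redex first, the term normalizes in 6 steps.


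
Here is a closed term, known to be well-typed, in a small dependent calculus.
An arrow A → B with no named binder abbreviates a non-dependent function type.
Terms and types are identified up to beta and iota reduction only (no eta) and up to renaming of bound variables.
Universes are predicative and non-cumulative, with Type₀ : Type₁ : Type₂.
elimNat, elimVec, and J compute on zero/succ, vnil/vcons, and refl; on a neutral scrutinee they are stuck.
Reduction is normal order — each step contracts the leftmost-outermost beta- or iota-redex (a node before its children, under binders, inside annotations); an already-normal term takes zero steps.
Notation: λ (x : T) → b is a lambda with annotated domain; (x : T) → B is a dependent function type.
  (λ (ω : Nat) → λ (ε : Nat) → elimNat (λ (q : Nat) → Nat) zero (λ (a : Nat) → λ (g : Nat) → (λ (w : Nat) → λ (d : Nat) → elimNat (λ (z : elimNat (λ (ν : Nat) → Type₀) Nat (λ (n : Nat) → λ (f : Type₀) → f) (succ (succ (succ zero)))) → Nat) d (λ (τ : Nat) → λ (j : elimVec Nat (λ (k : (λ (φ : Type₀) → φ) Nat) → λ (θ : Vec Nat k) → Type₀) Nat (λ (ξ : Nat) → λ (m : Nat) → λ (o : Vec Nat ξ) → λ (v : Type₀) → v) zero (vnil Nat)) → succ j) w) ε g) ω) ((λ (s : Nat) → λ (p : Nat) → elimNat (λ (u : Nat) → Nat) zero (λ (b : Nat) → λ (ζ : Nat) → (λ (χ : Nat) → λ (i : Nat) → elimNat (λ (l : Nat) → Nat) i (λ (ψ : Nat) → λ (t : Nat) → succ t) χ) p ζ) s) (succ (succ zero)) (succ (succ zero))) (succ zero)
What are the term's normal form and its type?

reduced normal form:
  succ (succ (succ (succ zero)))
inferred type:
  Nat


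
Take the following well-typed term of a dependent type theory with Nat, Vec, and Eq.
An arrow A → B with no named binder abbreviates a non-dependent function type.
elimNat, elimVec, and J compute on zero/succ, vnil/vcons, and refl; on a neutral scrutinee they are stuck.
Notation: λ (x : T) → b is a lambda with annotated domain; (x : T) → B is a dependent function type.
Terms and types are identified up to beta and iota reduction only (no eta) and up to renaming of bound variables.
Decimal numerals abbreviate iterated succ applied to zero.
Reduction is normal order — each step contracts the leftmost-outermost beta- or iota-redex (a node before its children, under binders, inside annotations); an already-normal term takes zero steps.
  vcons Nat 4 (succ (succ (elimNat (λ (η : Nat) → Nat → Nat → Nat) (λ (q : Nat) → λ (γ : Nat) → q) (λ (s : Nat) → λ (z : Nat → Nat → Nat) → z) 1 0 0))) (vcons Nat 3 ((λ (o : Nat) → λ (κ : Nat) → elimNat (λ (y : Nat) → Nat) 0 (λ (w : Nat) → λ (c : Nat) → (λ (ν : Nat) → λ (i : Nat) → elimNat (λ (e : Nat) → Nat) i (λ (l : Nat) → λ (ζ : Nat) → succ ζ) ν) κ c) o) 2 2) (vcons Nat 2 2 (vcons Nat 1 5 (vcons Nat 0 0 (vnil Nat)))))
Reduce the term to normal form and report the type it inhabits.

normal form:
  vcons Nat 4 2 (vcons Nat 3 4 (vcons Nat 2 2 (vcons Nat 1 5 (vcons Nat 0 0 (vnil Nat)))))
type:
  Vec Nat 5
observation: contracting an elimNat iota-redex first, the term normalizes in 33 steps.


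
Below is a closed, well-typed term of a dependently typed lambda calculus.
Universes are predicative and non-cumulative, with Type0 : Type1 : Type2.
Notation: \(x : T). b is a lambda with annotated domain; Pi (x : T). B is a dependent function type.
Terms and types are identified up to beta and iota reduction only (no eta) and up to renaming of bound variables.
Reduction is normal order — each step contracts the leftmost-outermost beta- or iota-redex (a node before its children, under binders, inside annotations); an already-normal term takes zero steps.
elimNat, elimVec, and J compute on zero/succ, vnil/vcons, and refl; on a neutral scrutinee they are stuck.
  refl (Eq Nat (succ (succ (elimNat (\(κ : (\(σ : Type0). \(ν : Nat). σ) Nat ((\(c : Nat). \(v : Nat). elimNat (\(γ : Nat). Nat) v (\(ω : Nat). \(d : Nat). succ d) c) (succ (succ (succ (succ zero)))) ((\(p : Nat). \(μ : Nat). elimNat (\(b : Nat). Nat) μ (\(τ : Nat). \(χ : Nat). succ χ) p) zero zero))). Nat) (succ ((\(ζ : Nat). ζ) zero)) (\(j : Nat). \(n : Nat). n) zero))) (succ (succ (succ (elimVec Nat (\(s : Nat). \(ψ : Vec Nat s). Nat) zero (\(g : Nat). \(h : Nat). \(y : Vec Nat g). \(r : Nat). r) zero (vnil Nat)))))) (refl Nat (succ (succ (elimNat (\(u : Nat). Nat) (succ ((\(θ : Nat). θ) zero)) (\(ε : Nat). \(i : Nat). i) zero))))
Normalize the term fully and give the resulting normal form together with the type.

normal form:
  refl (Eq Nat (succ (succ (succ zero))) (succ (succ (succ zero)))) (refl Nat (succ (succ (succ zero))))
type:
  Eq (Eq Nat (succ (succ (succ zero))) (succ (succ (succ zero)))) (refl Nat (succ (succ (succ zero)))) (refl Nat (succ (succ (succ zero))))


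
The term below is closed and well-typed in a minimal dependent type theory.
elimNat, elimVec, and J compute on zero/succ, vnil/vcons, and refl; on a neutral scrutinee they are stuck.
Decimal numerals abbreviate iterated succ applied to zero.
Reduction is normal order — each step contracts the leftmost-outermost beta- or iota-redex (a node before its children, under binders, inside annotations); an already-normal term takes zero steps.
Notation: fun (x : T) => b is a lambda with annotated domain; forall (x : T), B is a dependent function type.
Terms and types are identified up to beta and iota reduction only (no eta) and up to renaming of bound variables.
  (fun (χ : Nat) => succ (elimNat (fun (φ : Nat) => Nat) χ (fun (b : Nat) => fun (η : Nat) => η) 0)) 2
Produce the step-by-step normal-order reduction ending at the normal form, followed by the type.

reduction (normal order):
  (fun (χ : Nat) => succ (elimNat (fun (φ : Nat) => Nat) χ (fun (b : Nat) => fun (η : Nat) => η) 0)) 2
  ~> succ (elimNat (fun (χ : Nat) => Nat) 2 (fun (φ : Nat) => fun (b : Nat) => b) 0)
  ~> 3
inferred type:
  Nat


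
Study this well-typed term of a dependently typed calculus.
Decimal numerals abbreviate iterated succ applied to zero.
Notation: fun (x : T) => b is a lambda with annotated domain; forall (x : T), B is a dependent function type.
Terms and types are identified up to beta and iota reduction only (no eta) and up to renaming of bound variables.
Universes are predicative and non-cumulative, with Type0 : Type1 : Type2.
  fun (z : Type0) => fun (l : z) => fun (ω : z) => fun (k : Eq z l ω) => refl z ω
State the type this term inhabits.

inferred type:
  forall (z : Type0), forall (l : z), forall (ω : z), forall (k : Eq z l ω), Eq z ω ω


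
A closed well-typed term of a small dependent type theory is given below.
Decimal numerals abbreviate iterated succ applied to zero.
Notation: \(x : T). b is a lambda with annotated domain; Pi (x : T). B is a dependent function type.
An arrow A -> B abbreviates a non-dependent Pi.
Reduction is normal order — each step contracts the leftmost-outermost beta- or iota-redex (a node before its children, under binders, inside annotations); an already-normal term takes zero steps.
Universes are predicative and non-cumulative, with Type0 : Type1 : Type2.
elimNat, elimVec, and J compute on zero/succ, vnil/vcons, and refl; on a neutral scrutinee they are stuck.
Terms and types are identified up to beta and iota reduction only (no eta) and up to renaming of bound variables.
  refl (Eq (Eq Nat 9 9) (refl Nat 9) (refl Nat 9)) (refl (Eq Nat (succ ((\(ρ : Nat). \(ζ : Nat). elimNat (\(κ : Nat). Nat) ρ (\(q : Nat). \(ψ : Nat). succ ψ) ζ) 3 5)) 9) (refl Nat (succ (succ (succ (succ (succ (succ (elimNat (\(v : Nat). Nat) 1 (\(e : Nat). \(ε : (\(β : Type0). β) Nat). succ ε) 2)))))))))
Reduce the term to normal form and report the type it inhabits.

reduced normal form:
  refl (Eq (Eq Nat 9 9) (refl Nat 9) (refl Nat 9)) (refl (Eq Nat 9 9) (refl Nat 9))
the term's type:
  Eq (Eq (Eq Nat 9 9) (refl Nat 9) (refl Nat 9)) (refl (Eq Nat 9 9) (refl Nat 9)) (refl (Eq Nat 9 9) (refl Nat 9))


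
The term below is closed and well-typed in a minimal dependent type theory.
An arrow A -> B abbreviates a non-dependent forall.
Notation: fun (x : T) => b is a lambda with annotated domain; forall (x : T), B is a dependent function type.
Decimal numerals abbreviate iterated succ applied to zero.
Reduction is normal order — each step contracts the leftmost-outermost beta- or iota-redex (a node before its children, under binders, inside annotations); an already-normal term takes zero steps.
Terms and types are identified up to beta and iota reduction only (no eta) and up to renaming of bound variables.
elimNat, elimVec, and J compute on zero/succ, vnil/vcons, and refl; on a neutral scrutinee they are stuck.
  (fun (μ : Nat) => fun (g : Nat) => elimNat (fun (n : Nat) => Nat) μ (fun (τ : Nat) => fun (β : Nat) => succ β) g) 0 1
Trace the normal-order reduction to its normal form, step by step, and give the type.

reduction (normal order):
  (fun (μ : Nat) => fun (g : Nat) => elimNat (fun (n : Nat) => Nat) μ (fun (τ : Nat) => fun (β : Nat) => succ β) g) 0 1
  ~> (fun (μ : Nat) => elimNat (fun (g : Nat) => Nat) 0 (fun (n : Nat) => fun (τ : Nat) => succ τ) μ) 1
  ~> elimNat (fun (μ : Nat) => Nat) 0 (fun (g : Nat) => fun (n : Nat) => succ n) 1
  ~> (fun (μ : Nat) => fun (g : Nat) => succ g) 0 (elimNat (fun (n : Nat) => Nat) 0 (fun (τ : Nat) => fun (β : Nat) => succ β) 0)
  ~> (fun (μ : Nat) => succ μ) (elimNat (fun (g : Nat) => Nat) 0 (fun (n : Nat) => fun (τ : Nat) => succ τ) 0)
  ~> succ (elimNat (fun (μ : Nat) => Nat) 0 (fun (g : Nat) => fun (n : Nat) => succ n) 0)
  ~> 1
inferred type:
  Nat


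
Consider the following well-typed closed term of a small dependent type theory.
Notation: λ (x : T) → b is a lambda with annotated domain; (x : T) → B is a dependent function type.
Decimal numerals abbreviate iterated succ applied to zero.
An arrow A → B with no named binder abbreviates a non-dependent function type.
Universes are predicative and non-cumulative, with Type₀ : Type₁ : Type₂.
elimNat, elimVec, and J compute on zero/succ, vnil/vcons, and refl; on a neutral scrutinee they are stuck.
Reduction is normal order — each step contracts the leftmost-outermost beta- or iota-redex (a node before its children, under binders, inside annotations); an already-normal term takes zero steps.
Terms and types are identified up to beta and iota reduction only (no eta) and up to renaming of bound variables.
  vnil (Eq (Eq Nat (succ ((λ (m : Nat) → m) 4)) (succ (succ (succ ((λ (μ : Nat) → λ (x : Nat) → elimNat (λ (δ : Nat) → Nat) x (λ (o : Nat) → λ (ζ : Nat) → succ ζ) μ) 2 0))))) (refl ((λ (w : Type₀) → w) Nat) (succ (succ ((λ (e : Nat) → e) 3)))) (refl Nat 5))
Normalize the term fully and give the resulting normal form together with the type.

normal form:
  vnil (Eq (Eq Nat 5 5) (refl Nat 5) (refl Nat 5))
inferred type:
  Vec (Eq (Eq Nat 5 5) (refl Nat 5) (refl Nat 5)) 0
observation: contracting a beta-redex first, the term normalizes in 12 steps.


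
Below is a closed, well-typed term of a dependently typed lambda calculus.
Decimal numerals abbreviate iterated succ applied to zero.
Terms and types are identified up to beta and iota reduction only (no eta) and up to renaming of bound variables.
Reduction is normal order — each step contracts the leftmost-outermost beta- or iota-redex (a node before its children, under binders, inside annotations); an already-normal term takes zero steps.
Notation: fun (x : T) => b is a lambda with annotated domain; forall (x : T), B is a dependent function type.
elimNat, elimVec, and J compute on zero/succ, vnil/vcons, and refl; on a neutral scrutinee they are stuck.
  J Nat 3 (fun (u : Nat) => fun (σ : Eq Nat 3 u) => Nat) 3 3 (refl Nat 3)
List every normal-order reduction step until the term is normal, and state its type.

reduction (normal order):
  J Nat 3 (fun (u : Nat) => fun (σ : Eq Nat 3 u) => Nat) 3 3 (refl Nat 3)
  ~> 3
the term's type:
  Nat


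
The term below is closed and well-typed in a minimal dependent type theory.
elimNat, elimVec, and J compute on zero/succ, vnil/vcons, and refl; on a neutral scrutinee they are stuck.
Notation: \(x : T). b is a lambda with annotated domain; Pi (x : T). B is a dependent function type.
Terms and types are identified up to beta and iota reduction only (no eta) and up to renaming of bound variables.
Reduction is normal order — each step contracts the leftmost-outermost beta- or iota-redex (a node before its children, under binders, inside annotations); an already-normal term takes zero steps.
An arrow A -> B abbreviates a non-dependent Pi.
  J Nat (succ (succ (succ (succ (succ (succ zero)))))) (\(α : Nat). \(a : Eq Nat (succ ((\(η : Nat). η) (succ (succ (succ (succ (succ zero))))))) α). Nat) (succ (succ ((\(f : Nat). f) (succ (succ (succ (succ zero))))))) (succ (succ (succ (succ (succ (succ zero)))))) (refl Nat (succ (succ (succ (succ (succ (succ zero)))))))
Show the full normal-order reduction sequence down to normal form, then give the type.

normal-order reduction sequence:
  J Nat (succ (succ (succ (succ (succ (succ zero)))))) (\(α : Nat). \(a : Eq Nat (succ ((\(η : Nat). η) (succ (succ (succ (succ (succ zero))))))) α). Nat) (succ (succ ((\(f : Nat). f) (succ (succ (succ (succ zero))))))) (succ (succ (succ (succ (succ (succ zero)))))) (refl Nat (succ (succ (succ (succ (succ (succ zero)))))))
  ~> succ (succ ((\(α : Nat). α) (succ (succ (succ (succ zero))))))
  ~> succ (succ (succ (succ (succ (succ zero)))))
type:
  Nat


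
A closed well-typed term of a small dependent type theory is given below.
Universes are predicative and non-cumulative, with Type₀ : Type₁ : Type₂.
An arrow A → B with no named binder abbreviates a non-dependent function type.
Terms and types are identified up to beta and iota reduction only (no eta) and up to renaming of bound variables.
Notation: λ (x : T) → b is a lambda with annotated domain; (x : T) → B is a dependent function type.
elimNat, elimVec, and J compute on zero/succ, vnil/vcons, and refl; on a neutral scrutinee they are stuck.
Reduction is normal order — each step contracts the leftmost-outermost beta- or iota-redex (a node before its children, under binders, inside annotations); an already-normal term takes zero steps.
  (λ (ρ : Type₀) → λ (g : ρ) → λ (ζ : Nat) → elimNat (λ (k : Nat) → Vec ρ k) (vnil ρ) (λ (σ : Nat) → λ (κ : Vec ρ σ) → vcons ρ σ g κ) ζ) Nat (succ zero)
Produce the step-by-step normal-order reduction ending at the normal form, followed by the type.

normal-order reduction:
  (λ (ρ : Type₀) → λ (g : ρ) → λ (ζ : Nat) → elimNat (λ (k : Nat) → Vec ρ k) (vnil ρ) (λ (σ : Nat) → λ (κ : Vec ρ σ) → vcons ρ σ g κ) ζ) Nat (succ zero)
  ~> (λ (ρ : Nat) → λ (g : Nat) → elimNat (λ (ζ : Nat) → Vec Nat ζ) (vnil Nat) (λ (k : Nat) → λ (σ : Vec Nat k) → vcons Nat k ρ σ) g) (succ zero)
  ~> λ (ρ : Nat) → elimNat (λ (g : Nat) → Vec Nat g) (vnil Nat) (λ (ζ : Nat) → λ (k : Vec Nat ζ) → vcons Nat ζ (succ zero) k) ρ
inferred type:
  (ρ : Nat) → Vec Nat ρ


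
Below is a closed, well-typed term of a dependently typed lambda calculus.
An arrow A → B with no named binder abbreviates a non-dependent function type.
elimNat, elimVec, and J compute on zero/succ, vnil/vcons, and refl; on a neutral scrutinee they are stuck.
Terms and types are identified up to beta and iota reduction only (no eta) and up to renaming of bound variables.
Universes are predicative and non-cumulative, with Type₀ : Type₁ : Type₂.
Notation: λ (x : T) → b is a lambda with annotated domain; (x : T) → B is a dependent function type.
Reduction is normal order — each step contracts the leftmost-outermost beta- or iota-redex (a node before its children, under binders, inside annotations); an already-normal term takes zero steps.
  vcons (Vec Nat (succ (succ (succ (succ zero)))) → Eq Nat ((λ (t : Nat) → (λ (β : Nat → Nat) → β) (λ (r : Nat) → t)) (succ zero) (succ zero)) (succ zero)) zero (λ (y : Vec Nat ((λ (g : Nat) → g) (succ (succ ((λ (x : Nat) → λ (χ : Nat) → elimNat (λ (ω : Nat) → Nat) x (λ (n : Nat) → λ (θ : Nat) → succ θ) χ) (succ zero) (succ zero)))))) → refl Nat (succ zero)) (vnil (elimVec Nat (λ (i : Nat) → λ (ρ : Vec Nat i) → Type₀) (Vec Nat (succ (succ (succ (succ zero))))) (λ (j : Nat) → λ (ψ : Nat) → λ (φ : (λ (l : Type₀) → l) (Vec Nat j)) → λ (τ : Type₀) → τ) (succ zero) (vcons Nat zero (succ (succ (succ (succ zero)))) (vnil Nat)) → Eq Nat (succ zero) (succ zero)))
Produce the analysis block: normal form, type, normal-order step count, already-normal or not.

resulting normal form:
  vcons (Vec Nat (succ (succ (succ (succ zero)))) → Eq Nat (succ zero) (succ zero)) zero (λ (t : Vec Nat (succ (succ (succ (succ zero))))) → refl Nat (succ zero)) (vnil (Vec Nat (succ (succ (succ (succ zero)))) → Eq Nat (succ zero) (succ zero)))
type:
  Vec (Vec Nat (succ (succ (succ (succ zero)))) → Eq Nat (succ zero) (succ zero)) (succ zero)
reduction steps (normal order): 16
already normal: no
first contracted redex: a beta-redex


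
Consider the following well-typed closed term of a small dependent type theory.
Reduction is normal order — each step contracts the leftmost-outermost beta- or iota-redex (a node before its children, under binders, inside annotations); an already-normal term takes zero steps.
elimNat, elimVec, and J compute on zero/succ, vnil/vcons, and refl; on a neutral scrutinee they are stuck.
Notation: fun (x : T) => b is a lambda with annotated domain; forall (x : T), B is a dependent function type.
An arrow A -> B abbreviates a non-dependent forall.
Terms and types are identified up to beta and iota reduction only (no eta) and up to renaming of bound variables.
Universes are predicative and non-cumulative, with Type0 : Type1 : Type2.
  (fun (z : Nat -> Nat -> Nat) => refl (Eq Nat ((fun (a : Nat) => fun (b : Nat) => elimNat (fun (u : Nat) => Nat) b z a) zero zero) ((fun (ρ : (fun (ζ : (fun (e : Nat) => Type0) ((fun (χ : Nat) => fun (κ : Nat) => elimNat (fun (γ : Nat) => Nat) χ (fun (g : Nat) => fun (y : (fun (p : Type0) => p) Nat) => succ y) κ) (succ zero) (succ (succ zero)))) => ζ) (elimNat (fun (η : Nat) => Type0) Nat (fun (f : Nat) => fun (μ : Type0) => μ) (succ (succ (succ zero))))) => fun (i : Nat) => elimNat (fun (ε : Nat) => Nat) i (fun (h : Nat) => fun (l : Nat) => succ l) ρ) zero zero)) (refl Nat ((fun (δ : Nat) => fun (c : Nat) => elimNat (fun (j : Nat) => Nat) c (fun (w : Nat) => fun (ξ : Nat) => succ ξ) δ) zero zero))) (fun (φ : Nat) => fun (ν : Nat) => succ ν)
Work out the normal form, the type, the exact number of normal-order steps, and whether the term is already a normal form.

normal form:
  refl (Eq Nat zero zero) (refl Nat zero)
inferred type:
  Eq (Eq Nat zero zero) (refl Nat zero) (refl Nat zero)
reduction steps (normal order): 10
already normal: no
first contracted redex: a beta-redex


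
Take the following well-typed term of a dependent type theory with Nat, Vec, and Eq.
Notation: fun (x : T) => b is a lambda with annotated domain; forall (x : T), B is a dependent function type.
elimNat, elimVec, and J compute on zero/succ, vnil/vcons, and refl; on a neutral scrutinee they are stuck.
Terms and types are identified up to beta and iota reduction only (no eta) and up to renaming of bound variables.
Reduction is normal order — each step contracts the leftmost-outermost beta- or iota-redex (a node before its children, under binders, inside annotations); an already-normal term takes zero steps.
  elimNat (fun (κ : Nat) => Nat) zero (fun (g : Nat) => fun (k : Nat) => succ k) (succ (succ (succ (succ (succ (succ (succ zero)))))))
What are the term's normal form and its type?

reduced normal form:
  succ (succ (succ (succ (succ (succ (succ zero))))))
type:
  Nat


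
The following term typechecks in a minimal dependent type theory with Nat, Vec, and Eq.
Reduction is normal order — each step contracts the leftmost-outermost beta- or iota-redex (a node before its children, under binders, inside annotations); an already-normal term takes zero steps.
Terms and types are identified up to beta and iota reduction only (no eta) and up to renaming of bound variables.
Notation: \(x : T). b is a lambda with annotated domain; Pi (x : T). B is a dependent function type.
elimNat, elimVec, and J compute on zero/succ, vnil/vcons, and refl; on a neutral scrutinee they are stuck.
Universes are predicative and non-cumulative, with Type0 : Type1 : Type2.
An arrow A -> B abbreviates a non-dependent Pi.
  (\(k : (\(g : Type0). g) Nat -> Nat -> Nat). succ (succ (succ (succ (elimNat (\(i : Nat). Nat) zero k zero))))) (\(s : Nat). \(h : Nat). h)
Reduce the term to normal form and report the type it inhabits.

reduced normal form:
  succ (succ (succ (succ zero)))
type:
  Nat


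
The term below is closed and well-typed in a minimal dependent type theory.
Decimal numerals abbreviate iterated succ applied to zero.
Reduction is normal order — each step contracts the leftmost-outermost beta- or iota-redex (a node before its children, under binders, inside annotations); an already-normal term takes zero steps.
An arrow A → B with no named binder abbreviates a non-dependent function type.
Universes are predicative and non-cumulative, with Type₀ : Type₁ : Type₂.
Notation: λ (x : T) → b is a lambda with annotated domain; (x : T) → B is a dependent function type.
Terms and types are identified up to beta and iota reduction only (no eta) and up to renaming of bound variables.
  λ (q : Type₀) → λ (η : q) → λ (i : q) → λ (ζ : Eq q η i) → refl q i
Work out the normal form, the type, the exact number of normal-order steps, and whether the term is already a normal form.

reduced normal form:
  λ (q : Type₀) → λ (η : q) → λ (i : q) → λ (ζ : Eq q η i) → refl q i
type:
  (q : Type₀) → (η : q) → (i : q) → Eq q η i → Eq q i i
normal-order step count: 0
started in normal form: yes


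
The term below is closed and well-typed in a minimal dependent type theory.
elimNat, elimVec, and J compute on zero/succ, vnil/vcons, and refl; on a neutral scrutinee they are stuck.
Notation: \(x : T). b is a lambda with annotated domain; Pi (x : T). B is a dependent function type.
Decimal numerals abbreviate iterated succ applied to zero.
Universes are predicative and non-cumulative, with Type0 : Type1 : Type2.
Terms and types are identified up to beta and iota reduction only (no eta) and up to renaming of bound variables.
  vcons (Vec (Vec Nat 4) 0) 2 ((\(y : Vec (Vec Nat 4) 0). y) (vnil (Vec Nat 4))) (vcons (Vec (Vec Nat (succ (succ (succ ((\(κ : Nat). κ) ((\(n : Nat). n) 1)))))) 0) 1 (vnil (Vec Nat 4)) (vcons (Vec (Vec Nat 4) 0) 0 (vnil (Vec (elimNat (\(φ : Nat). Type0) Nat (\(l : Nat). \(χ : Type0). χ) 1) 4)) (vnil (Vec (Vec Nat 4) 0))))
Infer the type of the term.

inferred type:
  Vec (Vec (Vec Nat 4) 0) 3


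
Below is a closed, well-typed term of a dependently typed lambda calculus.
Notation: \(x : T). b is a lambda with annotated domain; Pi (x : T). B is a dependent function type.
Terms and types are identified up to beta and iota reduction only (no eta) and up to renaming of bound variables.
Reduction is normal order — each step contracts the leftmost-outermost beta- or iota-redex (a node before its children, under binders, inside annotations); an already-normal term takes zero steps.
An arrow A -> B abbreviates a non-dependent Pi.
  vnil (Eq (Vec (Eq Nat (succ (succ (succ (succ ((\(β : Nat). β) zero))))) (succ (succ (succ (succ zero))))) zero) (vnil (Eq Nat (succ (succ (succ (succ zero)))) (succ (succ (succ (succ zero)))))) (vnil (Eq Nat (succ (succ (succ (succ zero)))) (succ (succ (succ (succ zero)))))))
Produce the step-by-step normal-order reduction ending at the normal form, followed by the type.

normal-order reduction sequence:
  vnil (Eq (Vec (Eq Nat (succ (succ (succ (succ ((\(β : Nat). β) zero))))) (succ (succ (succ (succ zero))))) zero) (vnil (Eq Nat (succ (succ (succ (succ zero)))) (succ (succ (succ (succ zero)))))) (vnil (Eq Nat (succ (succ (succ (succ zero)))) (succ (succ (succ (succ zero)))))))
  ~> vnil (Eq (Vec (Eq Nat (succ (succ (succ (succ zero)))) (succ (succ (succ (succ zero))))) zero) (vnil (Eq Nat (succ (succ (succ (succ zero)))) (succ (succ (succ (succ zero)))))) (vnil (Eq Nat (succ (succ (succ (succ zero)))) (succ (succ (succ (succ zero)))))))
inferred type:
  Vec (Eq (Vec (Eq Nat (succ (succ (succ (succ zero)))) (succ (succ (succ (succ zero))))) zero) (vnil (Eq Nat (succ (succ (succ (succ zero)))) (succ (succ (succ (succ zero)))))) (vnil (Eq Nat (succ (succ (succ (succ zero)))) (succ (succ (succ (succ zero))))))) zero


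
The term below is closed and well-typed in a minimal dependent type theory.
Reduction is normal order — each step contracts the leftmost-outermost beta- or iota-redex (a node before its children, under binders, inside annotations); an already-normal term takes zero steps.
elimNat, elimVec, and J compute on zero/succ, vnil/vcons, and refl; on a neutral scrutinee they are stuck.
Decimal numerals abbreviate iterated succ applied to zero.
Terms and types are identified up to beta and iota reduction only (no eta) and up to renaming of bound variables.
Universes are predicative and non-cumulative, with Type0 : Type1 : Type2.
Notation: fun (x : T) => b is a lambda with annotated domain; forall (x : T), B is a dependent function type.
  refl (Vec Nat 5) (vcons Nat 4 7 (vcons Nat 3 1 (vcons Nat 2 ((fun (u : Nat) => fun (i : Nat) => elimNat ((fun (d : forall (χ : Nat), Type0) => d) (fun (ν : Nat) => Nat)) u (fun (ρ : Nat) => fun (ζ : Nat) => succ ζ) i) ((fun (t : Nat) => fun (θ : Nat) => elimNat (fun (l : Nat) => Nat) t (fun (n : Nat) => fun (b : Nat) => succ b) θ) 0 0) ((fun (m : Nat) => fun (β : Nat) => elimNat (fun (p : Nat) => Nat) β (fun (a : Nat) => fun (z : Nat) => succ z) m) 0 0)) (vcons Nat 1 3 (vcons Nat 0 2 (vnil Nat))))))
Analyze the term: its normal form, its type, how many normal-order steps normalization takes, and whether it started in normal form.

normal form:
  refl (Vec Nat 5) (vcons Nat 4 7 (vcons Nat 3 1 (vcons Nat 2 0 (vcons Nat 1 3 (vcons Nat 0 2 (vnil Nat))))))
the term's type:
  Eq (Vec Nat 5) (vcons Nat 4 7 (vcons Nat 3 1 (vcons Nat 2 0 (vcons Nat 1 3 (vcons Nat 0 2 (vnil Nat)))))) (vcons Nat 4 7 (vcons Nat 3 1 (vcons Nat 2 0 (vcons Nat 1 3 (vcons Nat 0 2 (vnil Nat))))))
normal-order step count: 10
already normal: no
first redex: a beta-redex


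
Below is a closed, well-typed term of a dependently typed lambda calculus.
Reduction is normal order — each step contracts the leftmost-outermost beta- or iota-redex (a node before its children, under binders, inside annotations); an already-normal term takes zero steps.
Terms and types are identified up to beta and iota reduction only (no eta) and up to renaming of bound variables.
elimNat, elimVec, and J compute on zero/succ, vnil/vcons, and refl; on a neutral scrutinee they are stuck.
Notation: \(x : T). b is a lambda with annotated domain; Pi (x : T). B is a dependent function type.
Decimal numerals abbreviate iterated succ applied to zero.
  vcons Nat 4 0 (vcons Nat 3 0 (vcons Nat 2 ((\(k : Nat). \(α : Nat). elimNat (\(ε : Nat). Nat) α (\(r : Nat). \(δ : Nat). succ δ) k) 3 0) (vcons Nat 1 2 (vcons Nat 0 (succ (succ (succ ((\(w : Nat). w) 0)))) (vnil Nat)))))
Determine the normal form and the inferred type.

resulting normal form:
  vcons Nat 4 0 (vcons Nat 3 0 (vcons Nat 2 3 (vcons Nat 1 2 (vcons Nat 0 3 (vnil Nat)))))
type:
  Vec Nat 5


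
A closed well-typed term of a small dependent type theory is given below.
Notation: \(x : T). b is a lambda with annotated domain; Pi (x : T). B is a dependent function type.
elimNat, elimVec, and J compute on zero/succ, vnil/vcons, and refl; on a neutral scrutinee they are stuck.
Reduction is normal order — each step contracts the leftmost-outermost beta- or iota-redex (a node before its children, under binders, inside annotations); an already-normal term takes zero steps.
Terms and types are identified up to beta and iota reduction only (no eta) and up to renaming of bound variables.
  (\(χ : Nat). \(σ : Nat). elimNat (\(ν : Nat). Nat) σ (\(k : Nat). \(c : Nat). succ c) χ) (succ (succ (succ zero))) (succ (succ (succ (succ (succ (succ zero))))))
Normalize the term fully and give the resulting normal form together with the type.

normal form:
  succ (succ (succ (succ (succ (succ (succ (succ (succ zero))))))))
inferred type:
  Nat


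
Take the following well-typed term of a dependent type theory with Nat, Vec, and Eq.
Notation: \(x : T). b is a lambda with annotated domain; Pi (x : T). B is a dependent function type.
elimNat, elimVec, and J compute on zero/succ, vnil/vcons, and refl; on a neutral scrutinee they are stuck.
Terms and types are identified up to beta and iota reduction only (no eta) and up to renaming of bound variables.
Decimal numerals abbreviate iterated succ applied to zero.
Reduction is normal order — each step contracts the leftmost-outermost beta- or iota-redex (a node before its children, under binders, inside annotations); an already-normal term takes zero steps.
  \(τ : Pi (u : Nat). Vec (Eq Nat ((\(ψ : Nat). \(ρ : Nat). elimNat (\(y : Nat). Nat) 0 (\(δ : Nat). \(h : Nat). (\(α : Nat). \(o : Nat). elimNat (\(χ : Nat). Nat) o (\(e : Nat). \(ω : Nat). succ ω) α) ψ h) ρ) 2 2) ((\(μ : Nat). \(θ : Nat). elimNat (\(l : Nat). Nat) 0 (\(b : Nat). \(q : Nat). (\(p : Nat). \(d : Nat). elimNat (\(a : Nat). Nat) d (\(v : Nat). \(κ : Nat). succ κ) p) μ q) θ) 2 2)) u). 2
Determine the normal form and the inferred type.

reduced normal form:
  \(τ : Pi (u : Nat). Vec (Eq Nat 4 4) u). 2
the term's type:
  Pi (τ : Pi (u : Nat). Vec (Eq Nat 4 4) u). Nat
observation: 54 normal-order steps separate the term from its normal form.


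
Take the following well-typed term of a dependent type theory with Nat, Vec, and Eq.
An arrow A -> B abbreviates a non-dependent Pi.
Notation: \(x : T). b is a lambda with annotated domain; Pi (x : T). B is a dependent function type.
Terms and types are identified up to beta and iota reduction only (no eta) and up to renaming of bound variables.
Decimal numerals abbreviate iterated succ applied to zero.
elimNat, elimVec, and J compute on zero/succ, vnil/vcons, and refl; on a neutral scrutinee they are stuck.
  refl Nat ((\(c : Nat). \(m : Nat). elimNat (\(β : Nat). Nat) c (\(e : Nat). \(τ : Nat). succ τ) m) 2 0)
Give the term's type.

inferred type:
  Eq Nat 2 2


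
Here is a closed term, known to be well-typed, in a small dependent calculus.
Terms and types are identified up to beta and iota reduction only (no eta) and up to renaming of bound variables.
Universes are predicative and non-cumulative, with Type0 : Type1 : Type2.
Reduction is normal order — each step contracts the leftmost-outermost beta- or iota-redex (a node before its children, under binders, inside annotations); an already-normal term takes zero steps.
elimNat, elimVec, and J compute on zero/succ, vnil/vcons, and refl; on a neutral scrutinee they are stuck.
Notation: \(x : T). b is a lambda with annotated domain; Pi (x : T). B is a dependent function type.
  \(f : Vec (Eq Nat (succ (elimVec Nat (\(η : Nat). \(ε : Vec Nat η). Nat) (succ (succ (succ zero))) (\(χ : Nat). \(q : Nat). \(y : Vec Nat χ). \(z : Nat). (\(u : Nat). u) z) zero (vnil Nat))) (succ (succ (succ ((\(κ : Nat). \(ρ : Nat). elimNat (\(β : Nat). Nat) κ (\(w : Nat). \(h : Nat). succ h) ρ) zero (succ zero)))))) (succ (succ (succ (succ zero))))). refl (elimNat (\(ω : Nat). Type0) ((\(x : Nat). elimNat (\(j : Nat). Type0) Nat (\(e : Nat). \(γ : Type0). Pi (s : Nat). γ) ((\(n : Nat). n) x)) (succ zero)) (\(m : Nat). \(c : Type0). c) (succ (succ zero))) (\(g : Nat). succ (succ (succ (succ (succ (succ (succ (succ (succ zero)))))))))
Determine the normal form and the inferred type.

reduced normal form:
  \(f : Vec (Eq Nat (succ (succ (succ (succ zero)))) (succ (succ (succ (succ zero))))) (succ (succ (succ (succ zero))))). refl (Pi (η : Nat). Nat) (\(ε : Nat). succ (succ (succ (succ (succ (succ (succ (succ (succ zero)))))))))
inferred type:
  Pi (f : Vec (Eq Nat (succ (succ (succ (succ zero)))) (succ (succ (succ (succ zero))))) (succ (succ (succ (succ zero))))). Eq (Pi (η : Nat). Nat) (\(ε : Nat). succ (succ (succ (succ (succ (succ (succ (succ (succ zero))))))))) (\(χ : Nat). succ (succ (succ (succ (succ (succ (succ (succ (succ zero)))))))))


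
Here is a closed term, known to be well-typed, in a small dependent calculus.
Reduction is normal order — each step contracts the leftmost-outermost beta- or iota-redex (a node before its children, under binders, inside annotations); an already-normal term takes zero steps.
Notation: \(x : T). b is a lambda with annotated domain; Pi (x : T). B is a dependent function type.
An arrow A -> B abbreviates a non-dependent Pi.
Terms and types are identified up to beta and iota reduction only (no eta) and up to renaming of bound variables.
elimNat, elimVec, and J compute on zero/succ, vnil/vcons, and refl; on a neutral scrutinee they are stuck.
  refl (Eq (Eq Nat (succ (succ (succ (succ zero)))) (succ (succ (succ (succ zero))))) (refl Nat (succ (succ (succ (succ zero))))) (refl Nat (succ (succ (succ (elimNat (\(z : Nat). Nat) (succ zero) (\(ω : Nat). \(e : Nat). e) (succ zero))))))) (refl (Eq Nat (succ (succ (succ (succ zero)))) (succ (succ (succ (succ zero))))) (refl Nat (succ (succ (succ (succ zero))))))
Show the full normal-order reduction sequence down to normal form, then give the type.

normal-order reduction:
  refl (Eq (Eq Nat (succ (succ (succ (succ zero)))) (succ (succ (succ (succ zero))))) (refl Nat (succ (succ (succ (succ zero))))) (refl Nat (succ (succ (succ (elimNat (\(z : Nat). Nat) (succ zero) (\(ω : Nat). \(e : Nat). e) (succ zero))))))) (refl (Eq Nat (succ (succ (succ (succ zero)))) (succ (succ (succ (succ zero))))) (refl Nat (succ (succ (succ (succ zero))))))
  ~> refl (Eq (Eq Nat (succ (succ (succ (succ zero)))) (succ (succ (succ (succ zero))))) (refl Nat (succ (succ (succ (succ zero))))) (refl Nat (succ (succ (succ ((\(z : Nat). \(ω : Nat). ω) zero (elimNat (\(e : Nat). Nat) (succ zero) (\(η : Nat). \(f : Nat). f) zero))))))) (refl (Eq Nat (succ (succ (succ (succ zero)))) (succ (succ (succ (succ zero))))) (refl Nat (succ (succ (succ (succ zero))))))
  ~> refl (Eq (Eq Nat (succ (succ (succ (succ zero)))) (succ (succ (succ (succ zero))))) (refl Nat (succ (succ (succ (succ zero))))) (refl Nat (succ (succ (succ ((\(z : Nat). z) (elimNat (\(ω : Nat). Nat) (succ zero) (\(e : Nat). \(η : Nat). η) zero))))))) (refl (Eq Nat (succ (succ (succ (succ zero)))) (succ (succ (succ (succ zero))))) (refl Nat (succ (succ (succ (succ zero))))))
  ~> refl (Eq (Eq Nat (succ (succ (succ (succ zero)))) (succ (succ (succ (succ zero))))) (refl Nat (succ (succ (succ (succ zero))))) (refl Nat (succ (succ (succ (elimNat (\(z : Nat). Nat) (succ zero) (\(ω : Nat). \(e : Nat). e) zero)))))) (refl (Eq Nat (succ (succ (succ (succ zero)))) (succ (succ (succ (succ zero))))) (refl Nat (succ (succ (succ (succ zero))))))
  ~> refl (Eq (Eq Nat (succ (succ (succ (succ zero)))) (succ (succ (succ (succ zero))))) (refl Nat (succ (succ (succ (succ zero))))) (refl Nat (succ (succ (succ (succ zero)))))) (refl (Eq Nat (succ (succ (succ (succ zero)))) (succ (succ (succ (succ zero))))) (refl Nat (succ (succ (succ (succ zero))))))
type:
  Eq (Eq (Eq Nat (succ (succ (succ (succ zero)))) (succ (succ (succ (succ zero))))) (refl Nat (succ (succ (succ (succ zero))))) (refl Nat (succ (succ (succ (succ zero)))))) (refl (Eq Nat (succ (succ (succ (succ zero)))) (succ (succ (succ (succ zero))))) (refl Nat (succ (succ (succ (succ zero)))))) (refl (Eq Nat (succ (succ (succ (succ zero)))) (succ (succ (succ (succ zero))))) (refl Nat (succ (succ (succ (succ zero))))))


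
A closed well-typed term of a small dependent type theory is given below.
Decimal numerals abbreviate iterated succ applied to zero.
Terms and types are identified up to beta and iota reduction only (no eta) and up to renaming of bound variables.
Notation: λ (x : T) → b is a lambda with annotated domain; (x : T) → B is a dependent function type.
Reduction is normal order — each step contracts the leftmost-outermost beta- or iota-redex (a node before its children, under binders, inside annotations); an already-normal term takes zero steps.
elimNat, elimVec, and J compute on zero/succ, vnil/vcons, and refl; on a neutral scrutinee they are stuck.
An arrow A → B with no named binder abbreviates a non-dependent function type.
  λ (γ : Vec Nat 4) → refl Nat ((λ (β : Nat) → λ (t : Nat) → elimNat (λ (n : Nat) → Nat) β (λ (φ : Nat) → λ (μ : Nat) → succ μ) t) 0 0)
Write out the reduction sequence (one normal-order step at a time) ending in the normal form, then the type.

normal-order reduction:
  λ (γ : Vec Nat 4) → refl Nat ((λ (β : Nat) → λ (t : Nat) → elimNat (λ (n : Nat) → Nat) β (λ (φ : Nat) → λ (μ : Nat) → succ μ) t) 0 0)
  ~> λ (γ : Vec Nat 4) → refl Nat ((λ (β : Nat) → elimNat (λ (t : Nat) → Nat) 0 (λ (n : Nat) → λ (φ : Nat) → succ φ) β) 0)
  ~> λ (γ : Vec Nat 4) → refl Nat (elimNat (λ (β : Nat) → Nat) 0 (λ (t : Nat) → λ (n : Nat) → succ n) 0)
  ~> λ (γ : Vec Nat 4) → refl Nat 0
type:
  Vec Nat 4 → Eq Nat 0 0
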